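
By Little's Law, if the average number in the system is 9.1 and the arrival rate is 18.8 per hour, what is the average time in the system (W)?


W = L / lambda = 9.1 / 18.8 = 0.484 hours

0.484 hours


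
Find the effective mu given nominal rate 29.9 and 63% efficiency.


Effective rate = mu * efficiency = 29.9 * 0.63 = 18.84 per hour

18.84 per hour


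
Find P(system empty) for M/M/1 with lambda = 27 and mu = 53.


P0 = 1 - rho = 1 - 27/53 = 0.4906

0.4906


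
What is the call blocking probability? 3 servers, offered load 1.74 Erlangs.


B(N,A) = (A^N/N!) / sum(A^k/k!, k=0..N) with N=3, A=1.74 = 0.1711

0.1711


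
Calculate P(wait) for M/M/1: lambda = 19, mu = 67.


P(wait) = rho = lambda/mu = 19/67 = 0.2836

0.2836


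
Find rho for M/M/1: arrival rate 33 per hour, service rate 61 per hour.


rho = lambda/mu = 33/61 = 0.541

0.541


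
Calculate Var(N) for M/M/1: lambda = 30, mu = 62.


rho = 30/62; Var(N) = rho/(1-rho)^2 = 1.82

1.82


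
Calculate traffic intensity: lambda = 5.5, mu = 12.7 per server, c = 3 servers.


rho = lambda / (c * mu) = 5.5 / (3 * 12.7) = 0.1444

0.1444


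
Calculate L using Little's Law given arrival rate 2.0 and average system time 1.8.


L = lambda * W = 2.0 * 1.8 = 3.6

3.6


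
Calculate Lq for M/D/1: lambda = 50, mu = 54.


M/D/1: Lq = rho^2 / (2*(1-rho)) where rho = 50/54; Lq = 5.79

5.79


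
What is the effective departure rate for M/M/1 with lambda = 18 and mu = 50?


For a stable queue (lambda < mu), throughput = lambda = 18 per hour

18 per hour


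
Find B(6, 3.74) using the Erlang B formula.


B(N,A) = (A^N/N!) / sum(A^k/k!, k=0..N) with N=6, A=3.74 = 0.0987

0.0987


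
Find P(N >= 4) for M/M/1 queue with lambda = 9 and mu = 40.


P(N >= 4) = rho^4 = (9/40)^4 = 0.0026

0.0026


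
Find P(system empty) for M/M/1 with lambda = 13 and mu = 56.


P0 = 1 - rho = 1 - 13/56 = 0.7679

0.7679


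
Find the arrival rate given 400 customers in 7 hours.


lambda = total arrivals / time = 400 / 7 = 57.14 per hour

57.14 per hour


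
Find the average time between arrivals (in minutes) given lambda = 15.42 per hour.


Mean interarrival time = 60/lambda = 60/15.42 = 3.89 minutes

3.89 minutes


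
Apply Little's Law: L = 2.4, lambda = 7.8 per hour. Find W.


W = L / lambda = 2.4 / 7.8 = 0.3077 hours

0.3077 hours


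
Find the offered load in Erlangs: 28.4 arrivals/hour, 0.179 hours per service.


Offered load a = lambda * E[S] = 28.4 * 0.179 = 5.08 Erlangs

5.08 Erlangs


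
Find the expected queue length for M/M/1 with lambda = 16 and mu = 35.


rho = 16/35; Lq = rho^2/(1-rho) = 0.38

0.38


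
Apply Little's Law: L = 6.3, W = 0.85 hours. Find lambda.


lambda = L / W = 6.3 / 0.85 = 7.41 per hour

7.41 per hour


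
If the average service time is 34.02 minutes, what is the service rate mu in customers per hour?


mu = 60 / avg_service_time = 60 / 34.02 = 1.76 per hour

1.76 per hour


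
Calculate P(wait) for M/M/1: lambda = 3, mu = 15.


P(wait) = rho = lambda/mu = 3/15 = 0.2

0.2


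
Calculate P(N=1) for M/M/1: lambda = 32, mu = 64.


rho = 32/64; P(n) = (1-rho)*rho^n = (1-32/64)*(32/64)^1 = 0.25

0.25


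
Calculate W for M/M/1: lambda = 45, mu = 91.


W = 1/(mu - lambda) = 1/(91 - 45) = 0.0217 hours

0.0217 hours


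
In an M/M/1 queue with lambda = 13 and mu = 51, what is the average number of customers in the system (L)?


rho = 13/51; L = rho/(1-rho) = 0.34

0.34


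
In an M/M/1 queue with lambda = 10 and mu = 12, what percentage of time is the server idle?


Idle fraction = (1 - rho) * 100 = (1 - 10/12) * 100 = 16.7%

16.7%


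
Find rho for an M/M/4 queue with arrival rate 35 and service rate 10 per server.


rho = lambda/(c*mu) = 35/(4*10) = 0.875

0.875


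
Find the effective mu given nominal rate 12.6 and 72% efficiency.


Effective rate = mu * efficiency = 12.6 * 0.72 = 9.07 per hour

9.07 per hour


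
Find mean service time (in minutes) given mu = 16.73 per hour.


Mean service time = 60/mu = 60/16.73 = 3.59 minutes

3.59 minutes


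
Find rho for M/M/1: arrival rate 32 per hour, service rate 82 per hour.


rho = lambda/mu = 32/82 = 0.3902

0.3902


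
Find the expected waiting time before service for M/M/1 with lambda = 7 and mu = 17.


rho = 7/17; Wq = rho/(mu - lambda) = 0.0412 hours

0.0412 hours


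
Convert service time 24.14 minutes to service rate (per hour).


mu = 60 / avg_service_time = 60 / 24.14 = 2.49 per hour

2.49 per hour


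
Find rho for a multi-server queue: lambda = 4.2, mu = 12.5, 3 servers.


rho = lambda / (c * mu) = 4.2 / (3 * 12.5) = 0.112

0.112


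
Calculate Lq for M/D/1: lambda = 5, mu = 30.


M/D/1: Lq = rho^2 / (2*(1-rho)) where rho = 5/30; Lq = 0.02

0.02


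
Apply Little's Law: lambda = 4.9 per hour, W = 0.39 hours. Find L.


L = lambda * W = 4.9 * 0.39 = 1.91

1.91


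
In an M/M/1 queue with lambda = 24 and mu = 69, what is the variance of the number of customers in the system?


rho = 24/69; Var(N) = rho/(1-rho)^2 = 0.82

0.82


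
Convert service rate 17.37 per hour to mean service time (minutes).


Mean service time = 60/mu = 60/17.37 = 3.45 minutes

3.45 minutes


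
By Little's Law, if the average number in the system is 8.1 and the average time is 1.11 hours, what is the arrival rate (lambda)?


lambda = L / W = 8.1 / 1.11 = 7.3 per hour

7.3 per hour


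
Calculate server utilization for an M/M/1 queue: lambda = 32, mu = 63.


rho = lambda/mu = 32/63 = 0.5079

0.5079


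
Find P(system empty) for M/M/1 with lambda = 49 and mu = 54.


P0 = 1 - rho = 1 - 49/54 = 0.0926

0.0926


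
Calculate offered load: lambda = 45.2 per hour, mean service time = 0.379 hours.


Offered load a = lambda * E[S] = 45.2 * 0.379 = 17.13 Erlangs

17.13 Erlangs


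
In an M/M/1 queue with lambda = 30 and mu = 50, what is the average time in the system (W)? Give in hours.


W = 1/(mu - lambda) = 1/(50 - 30) = 0.05 hours

0.05 hours


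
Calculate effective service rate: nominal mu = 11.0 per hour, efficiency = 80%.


Effective rate = mu * efficiency = 11.0 * 0.8 = 8.8 per hour

8.8 per hour


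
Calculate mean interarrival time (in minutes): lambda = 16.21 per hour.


Mean interarrival time = 60/lambda = 60/16.21 = 3.7 minutes

3.7 minutes


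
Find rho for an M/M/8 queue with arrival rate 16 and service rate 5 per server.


rho = lambda/(c*mu) = 16/(8*5) = 0.4

0.4


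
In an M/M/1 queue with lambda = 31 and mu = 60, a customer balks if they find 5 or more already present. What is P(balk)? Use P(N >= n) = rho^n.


P(N >= 5) = rho^5 = (31/60)^5 = 0.0368

0.0368


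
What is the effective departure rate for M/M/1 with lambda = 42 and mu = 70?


For a stable queue (lambda < mu), throughput = lambda = 42 per hour

42 per hour


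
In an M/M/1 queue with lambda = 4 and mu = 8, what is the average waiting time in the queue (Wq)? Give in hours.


rho = 4/8; Wq = rho/(mu - lambda) = 0.125 hours

0.125 hours


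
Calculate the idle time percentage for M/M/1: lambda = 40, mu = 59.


Idle fraction = (1 - rho) * 100 = (1 - 40/59) * 100 = 32.2%

32.2%


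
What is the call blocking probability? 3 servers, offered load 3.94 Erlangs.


B(N,A) = (A^N/N!) / sum(A^k/k!, k=0..N) with N=3, A=3.94 = 0.4452

0.4452


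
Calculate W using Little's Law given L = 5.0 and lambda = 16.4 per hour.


W = L / lambda = 5.0 / 16.4 = 0.3049 hours

0.3049 hours


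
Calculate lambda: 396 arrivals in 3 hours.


lambda = total arrivals / time = 396 / 3 = 132.0 per hour

132.0 per hour


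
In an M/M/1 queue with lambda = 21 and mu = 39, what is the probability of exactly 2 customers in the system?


rho = 21/39; P(n) = (1-rho)*rho^n = (1-21/39)*(21/39)^2 = 0.1338

0.1338


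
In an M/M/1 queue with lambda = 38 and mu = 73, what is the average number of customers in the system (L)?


rho = 38/73; L = rho/(1-rho) = 1.09

1.09


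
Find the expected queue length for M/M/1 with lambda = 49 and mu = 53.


rho = 49/53; Lq = rho^2/(1-rho) = 11.33

11.33


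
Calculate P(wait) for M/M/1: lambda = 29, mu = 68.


P(wait) = rho = lambda/mu = 29/68 = 0.4265

0.4265


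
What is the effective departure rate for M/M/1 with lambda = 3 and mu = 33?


For a stable queue (lambda < mu), throughput = lambda = 3 per hour

3 per hour


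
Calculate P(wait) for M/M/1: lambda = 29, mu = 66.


P(wait) = rho = lambda/mu = 29/66 = 0.4394

0.4394


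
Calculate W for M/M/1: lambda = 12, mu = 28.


W = 1/(mu - lambda) = 1/(28 - 12) = 0.0625 hours

0.0625 hours


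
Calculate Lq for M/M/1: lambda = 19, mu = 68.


rho = 19/68; Lq = rho^2/(1-rho) = 0.11

0.11


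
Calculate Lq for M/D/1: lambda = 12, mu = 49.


M/D/1: Lq = rho^2 / (2*(1-rho)) where rho = 12/49; Lq = 0.04

0.04


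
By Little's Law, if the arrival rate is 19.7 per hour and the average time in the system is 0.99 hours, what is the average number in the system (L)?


L = lambda * W = 19.7 * 0.99 = 19.5

19.5


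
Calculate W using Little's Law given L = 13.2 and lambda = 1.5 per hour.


W = L / lambda = 13.2 / 1.5 = 8.8 hours

8.8 hours


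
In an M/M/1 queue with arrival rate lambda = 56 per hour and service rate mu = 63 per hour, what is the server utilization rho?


rho = lambda/mu = 56/63 = 0.8889

0.8889


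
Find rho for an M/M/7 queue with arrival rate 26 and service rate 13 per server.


rho = lambda/(c*mu) = 26/(7*13) = 0.2857

0.2857


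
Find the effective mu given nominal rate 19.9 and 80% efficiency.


Effective rate = mu * efficiency = 19.9 * 0.8 = 15.92 per hour

15.92 per hour


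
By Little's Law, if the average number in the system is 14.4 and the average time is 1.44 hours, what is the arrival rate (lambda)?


lambda = L / W = 14.4 / 1.44 = 10.0 per hour

10.0 per hour


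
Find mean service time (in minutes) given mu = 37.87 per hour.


Mean service time = 60/mu = 60/37.87 = 1.58 minutes

1.58 minutes


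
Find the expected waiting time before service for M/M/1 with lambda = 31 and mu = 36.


rho = 31/36; Wq = rho/(mu - lambda) = 0.1722 hours

0.1722 hours


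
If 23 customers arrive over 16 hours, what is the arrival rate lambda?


lambda = total arrivals / time = 23 / 16 = 1.44 per hour

1.44 per hour


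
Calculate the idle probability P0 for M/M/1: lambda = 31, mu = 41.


P0 = 1 - rho = 1 - 31/41 = 0.2439

0.2439


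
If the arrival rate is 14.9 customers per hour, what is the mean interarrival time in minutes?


Mean interarrival time = 60/lambda = 60/14.9 = 4.03 minutes

4.03 minutes


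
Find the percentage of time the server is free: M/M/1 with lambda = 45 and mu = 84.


Idle fraction = (1 - rho) * 100 = (1 - 45/84) * 100 = 46.4%

46.4%


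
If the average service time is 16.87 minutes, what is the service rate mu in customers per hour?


mu = 60 / avg_service_time = 60 / 16.87 = 3.56 per hour

3.56 per hour


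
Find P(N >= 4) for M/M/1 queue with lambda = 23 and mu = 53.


P(N >= 4) = rho^4 = (23/53)^4 = 0.0355

0.0355


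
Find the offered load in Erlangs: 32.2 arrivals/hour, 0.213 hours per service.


Offered load a = lambda * E[S] = 32.2 * 0.213 = 6.86 Erlangs

6.86 Erlangs


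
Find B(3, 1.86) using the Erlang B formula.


B(N,A) = (A^N/N!) / sum(A^k/k!, k=0..N) with N=3, A=1.86 = 0.1894

0.1894


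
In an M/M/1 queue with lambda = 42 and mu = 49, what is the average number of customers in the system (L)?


rho = 42/49; L = rho/(1-rho) = 6.0

6.0


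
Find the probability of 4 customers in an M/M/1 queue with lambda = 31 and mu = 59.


rho = 31/59; P(n) = (1-rho)*rho^n = (1-31/59)*(31/59)^4 = 0.0362

0.0362


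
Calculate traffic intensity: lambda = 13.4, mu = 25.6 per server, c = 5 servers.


rho = lambda / (c * mu) = 13.4 / (5 * 25.6) = 0.1047

0.1047


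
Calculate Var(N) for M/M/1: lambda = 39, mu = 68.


rho = 39/68; Var(N) = rho/(1-rho)^2 = 3.15

3.15


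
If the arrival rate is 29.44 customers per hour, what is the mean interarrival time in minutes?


Mean interarrival time = 60/lambda = 60/29.44 = 2.04 minutes

2.04 minutes


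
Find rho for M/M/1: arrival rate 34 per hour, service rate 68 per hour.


rho = lambda/mu = 34/68 = 0.5

0.5


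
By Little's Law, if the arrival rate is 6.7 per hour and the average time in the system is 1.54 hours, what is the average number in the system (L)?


L = lambda * W = 6.7 * 1.54 = 10.32

10.32


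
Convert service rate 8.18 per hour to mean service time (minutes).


Mean service time = 60/mu = 60/8.18 = 7.33 minutes

7.33 minutes


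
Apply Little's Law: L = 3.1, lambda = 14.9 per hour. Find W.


W = L / lambda = 3.1 / 14.9 = 0.2081 hours

0.2081 hours


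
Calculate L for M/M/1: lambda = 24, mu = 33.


rho = 24/33; L = rho/(1-rho) = 2.67

2.67


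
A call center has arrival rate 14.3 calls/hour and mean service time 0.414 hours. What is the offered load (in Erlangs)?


Offered load a = lambda * E[S] = 14.3 * 0.414 = 5.92 Erlangs

5.92 Erlangs


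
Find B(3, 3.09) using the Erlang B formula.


B(N,A) = (A^N/N!) / sum(A^k/k!, k=0..N) with N=3, A=3.09 = 0.3568

0.3568


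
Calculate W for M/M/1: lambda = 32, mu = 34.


W = 1/(mu - lambda) = 1/(34 - 32) = 0.5 hours

0.5 hours


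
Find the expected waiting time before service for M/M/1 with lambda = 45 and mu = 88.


rho = 45/88; Wq = rho/(mu - lambda) = 0.0119 hours

0.0119 hours


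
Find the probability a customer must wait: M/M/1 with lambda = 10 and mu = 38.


P(wait) = rho = lambda/mu = 10/38 = 0.2632

0.2632


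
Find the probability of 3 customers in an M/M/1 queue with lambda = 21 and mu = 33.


rho = 21/33; P(n) = (1-rho)*rho^n = (1-21/33)*(21/33)^3 = 0.0937

0.0937


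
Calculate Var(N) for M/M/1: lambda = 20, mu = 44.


rho = 20/44; Var(N) = rho/(1-rho)^2 = 1.53

1.53


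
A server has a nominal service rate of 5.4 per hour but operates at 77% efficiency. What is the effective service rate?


Effective rate = mu * efficiency = 5.4 * 0.77 = 4.16 per hour

4.16 per hour


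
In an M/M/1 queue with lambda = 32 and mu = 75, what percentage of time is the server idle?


Idle fraction = (1 - rho) * 100 = (1 - 32/75) * 100 = 57.3%

57.3%


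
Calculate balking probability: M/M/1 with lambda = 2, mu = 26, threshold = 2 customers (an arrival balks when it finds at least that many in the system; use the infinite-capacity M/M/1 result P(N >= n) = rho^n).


P(N >= 2) = rho^2 = (2/26)^2 = 0.0059

0.0059


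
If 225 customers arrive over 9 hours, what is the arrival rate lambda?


lambda = total arrivals / time = 225 / 9 = 25.0 per hour

25.0 per hour


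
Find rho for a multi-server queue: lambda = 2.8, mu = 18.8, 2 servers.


rho = lambda / (c * mu) = 2.8 / (2 * 18.8) = 0.0745

0.0745


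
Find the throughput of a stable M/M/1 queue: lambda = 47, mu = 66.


For a stable queue (lambda < mu), throughput = lambda = 47 per hour

47 per hour


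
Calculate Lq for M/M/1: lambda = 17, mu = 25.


rho = 17/25; Lq = rho^2/(1-rho) = 1.45

1.45


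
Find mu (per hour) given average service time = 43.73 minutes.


mu = 60 / avg_service_time = 60 / 43.73 = 1.37 per hour

1.37 per hour


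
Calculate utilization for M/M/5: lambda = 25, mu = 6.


rho = lambda/(c*mu) = 25/(5*6) = 0.8333

0.8333


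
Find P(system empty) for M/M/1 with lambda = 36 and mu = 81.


P0 = 1 - rho = 1 - 36/81 = 0.5556

0.5556


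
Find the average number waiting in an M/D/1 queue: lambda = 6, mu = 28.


M/D/1: Lq = rho^2 / (2*(1-rho)) where rho = 6/28; Lq = 0.03

0.03


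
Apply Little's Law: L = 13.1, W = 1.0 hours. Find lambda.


lambda = L / W = 13.1 / 1.0 = 13.1 per hour

13.1 per hour


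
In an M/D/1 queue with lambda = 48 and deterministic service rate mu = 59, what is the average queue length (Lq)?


M/D/1: Lq = rho^2 / (2*(1-rho)) where rho = 48/59; Lq = 1.78

1.78


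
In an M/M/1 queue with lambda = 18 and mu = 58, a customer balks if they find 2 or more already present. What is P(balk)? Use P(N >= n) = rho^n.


P(N >= 2) = rho^2 = (18/58)^2 = 0.0963

0.0963


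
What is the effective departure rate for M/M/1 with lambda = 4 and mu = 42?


For a stable queue (lambda < mu), throughput = lambda = 4 per hour

4 per hour


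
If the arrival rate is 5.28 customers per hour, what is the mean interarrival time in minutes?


Mean interarrival time = 60/lambda = 60/5.28 = 11.36 minutes

11.36 minutes


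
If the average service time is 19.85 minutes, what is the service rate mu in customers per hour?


mu = 60 / avg_service_time = 60 / 19.85 = 3.02 per hour

3.02 per hour


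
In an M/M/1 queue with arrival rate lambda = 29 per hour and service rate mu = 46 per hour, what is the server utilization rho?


rho = lambda/mu = 29/46 = 0.6304

0.6304


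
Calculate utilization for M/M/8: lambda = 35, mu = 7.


rho = lambda/(c*mu) = 35/(8*7) = 0.625

0.625


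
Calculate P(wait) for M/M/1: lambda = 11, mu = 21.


P(wait) = rho = lambda/mu = 11/21 = 0.5238

0.5238


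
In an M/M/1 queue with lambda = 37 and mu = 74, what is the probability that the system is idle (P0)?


P0 = 1 - rho = 1 - 37/74 = 0.5

0.5


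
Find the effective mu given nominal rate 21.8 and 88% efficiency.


Effective rate = mu * efficiency = 21.8 * 0.88 = 19.18 per hour

19.18 per hour


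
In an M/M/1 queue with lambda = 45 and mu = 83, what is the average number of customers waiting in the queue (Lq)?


rho = 45/83; Lq = rho^2/(1-rho) = 0.64

0.64


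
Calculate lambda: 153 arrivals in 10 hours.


lambda = total arrivals / time = 153 / 10 = 15.3 per hour

15.3 per hour


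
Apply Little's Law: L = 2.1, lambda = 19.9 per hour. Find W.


W = L / lambda = 2.1 / 19.9 = 0.1055 hours

0.1055 hours


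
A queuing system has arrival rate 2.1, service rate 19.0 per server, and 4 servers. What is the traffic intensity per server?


rho = lambda / (c * mu) = 2.1 / (4 * 19.0) = 0.0276

0.0276


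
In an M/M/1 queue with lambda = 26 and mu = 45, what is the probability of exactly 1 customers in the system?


rho = 26/45; P(n) = (1-rho)*rho^n = (1-26/45)*(26/45)^1 = 0.244

0.244


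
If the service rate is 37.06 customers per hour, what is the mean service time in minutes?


Mean service time = 60/mu = 60/37.06 = 1.62 minutes

1.62 minutes


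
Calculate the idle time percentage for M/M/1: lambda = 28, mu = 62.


Idle fraction = (1 - rho) * 100 = (1 - 28/62) * 100 = 54.8%

54.8%


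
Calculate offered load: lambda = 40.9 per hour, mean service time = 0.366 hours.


Offered load a = lambda * E[S] = 40.9 * 0.366 = 14.97 Erlangs

14.97 Erlangs


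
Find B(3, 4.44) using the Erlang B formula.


B(N,A) = (A^N/N!) / sum(A^k/k!, k=0..N) with N=3, A=4.44 = 0.4881

0.4881


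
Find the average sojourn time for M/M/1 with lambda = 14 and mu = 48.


W = 1/(mu - lambda) = 1/(48 - 14) = 0.0294 hours

0.0294 hours


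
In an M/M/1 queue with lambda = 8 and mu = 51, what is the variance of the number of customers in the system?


rho = 8/51; Var(N) = rho/(1-rho)^2 = 0.22

0.22


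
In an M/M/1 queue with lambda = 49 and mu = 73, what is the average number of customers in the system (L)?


rho = 49/73; L = rho/(1-rho) = 2.04

2.04


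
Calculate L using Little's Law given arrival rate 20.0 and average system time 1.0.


L = lambda * W = 20.0 * 1.0 = 20.0

20.0


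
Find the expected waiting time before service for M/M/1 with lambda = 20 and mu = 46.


rho = 20/46; Wq = rho/(mu - lambda) = 0.0167 hours

0.0167 hours


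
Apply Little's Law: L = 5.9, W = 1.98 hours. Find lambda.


lambda = L / W = 5.9 / 1.98 = 2.98 per hour

2.98 per hour


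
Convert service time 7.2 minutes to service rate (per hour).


mu = 60 / avg_service_time = 60 / 7.2 = 8.33 per hour

8.33 per hour


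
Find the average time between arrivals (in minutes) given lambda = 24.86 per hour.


Mean interarrival time = 60/lambda = 60/24.86 = 2.41 minutes

2.41 minutes


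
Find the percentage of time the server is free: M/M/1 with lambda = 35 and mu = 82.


Idle fraction = (1 - rho) * 100 = (1 - 35/82) * 100 = 57.3%

57.3%


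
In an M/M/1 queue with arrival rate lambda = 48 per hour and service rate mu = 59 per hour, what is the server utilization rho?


rho = lambda/mu = 48/59 = 0.8136

0.8136


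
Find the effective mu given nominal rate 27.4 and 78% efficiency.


Effective rate = mu * efficiency = 27.4 * 0.78 = 21.37 per hour

21.37 per hour


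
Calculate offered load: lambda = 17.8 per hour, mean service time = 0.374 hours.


Offered load a = lambda * E[S] = 17.8 * 0.374 = 6.66 Erlangs

6.66 Erlangs


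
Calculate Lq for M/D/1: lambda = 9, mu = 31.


M/D/1: Lq = rho^2 / (2*(1-rho)) where rho = 9/31; Lq = 0.06

0.06


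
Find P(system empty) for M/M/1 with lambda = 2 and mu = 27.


P0 = 1 - rho = 1 - 2/27 = 0.9259

0.9259


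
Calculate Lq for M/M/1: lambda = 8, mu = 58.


rho = 8/58; Lq = rho^2/(1-rho) = 0.02

0.02


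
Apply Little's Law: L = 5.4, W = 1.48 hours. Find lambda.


lambda = L / W = 5.4 / 1.48 = 3.65 per hour

3.65 per hour


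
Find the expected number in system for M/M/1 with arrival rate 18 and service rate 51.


rho = 18/51; L = rho/(1-rho) = 0.55

0.55


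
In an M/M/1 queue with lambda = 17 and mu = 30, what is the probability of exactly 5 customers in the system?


rho = 17/30; P(n) = (1-rho)*rho^n = (1-17/30)*(17/30)^5 = 0.0253

0.0253


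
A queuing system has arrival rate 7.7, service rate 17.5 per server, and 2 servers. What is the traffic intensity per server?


rho = lambda / (c * mu) = 7.7 / (2 * 17.5) = 0.22

0.22


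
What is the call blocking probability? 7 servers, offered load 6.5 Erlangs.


B(N,A) = (A^N/N!) / sum(A^k/k!, k=0..N) with N=7, A=6.5 = 0.2174

0.2174


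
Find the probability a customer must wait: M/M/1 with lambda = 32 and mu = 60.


P(wait) = rho = lambda/mu = 32/60 = 0.5333

0.5333


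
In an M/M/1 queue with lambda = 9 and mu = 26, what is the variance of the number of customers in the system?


rho = 9/26; Var(N) = rho/(1-rho)^2 = 0.81

0.81


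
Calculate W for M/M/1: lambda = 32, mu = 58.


W = 1/(mu - lambda) = 1/(58 - 32) = 0.0385 hours

0.0385 hours


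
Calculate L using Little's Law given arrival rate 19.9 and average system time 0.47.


L = lambda * W = 19.9 * 0.47 = 9.35

9.35


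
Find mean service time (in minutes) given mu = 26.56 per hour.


Mean service time = 60/mu = 60/26.56 = 2.26 minutes

2.26 minutes


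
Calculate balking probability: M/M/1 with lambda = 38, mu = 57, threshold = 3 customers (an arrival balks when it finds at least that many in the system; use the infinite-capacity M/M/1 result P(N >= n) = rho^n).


P(N >= 3) = rho^3 = (38/57)^3 = 0.2963

0.2963


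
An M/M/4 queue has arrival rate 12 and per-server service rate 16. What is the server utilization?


rho = lambda/(c*mu) = 12/(4*16) = 0.1875

0.1875


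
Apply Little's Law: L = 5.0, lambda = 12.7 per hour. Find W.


W = L / lambda = 5.0 / 12.7 = 0.3937 hours

0.3937 hours


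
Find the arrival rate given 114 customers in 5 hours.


lambda = total arrivals / time = 114 / 5 = 22.8 per hour

22.8 per hour


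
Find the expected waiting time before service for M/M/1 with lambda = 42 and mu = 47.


rho = 42/47; Wq = rho/(mu - lambda) = 0.1787 hours

0.1787 hours


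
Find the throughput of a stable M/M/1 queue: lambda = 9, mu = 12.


For a stable queue (lambda < mu), throughput = lambda = 9 per hour

9 per hour


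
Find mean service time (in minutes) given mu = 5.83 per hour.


Mean service time = 60/mu = 60/5.83 = 10.29 minutes

10.29 minutes


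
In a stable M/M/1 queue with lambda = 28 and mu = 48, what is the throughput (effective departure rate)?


For a stable queue (lambda < mu), throughput = lambda = 28 per hour

28 per hour


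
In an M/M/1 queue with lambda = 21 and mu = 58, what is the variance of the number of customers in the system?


rho = 21/58; Var(N) = rho/(1-rho)^2 = 0.89

0.89


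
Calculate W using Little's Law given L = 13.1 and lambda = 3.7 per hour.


W = L / lambda = 13.1 / 3.7 = 3.5405 hours

3.5405 hours


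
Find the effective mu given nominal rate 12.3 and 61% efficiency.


Effective rate = mu * efficiency = 12.3 * 0.61 = 7.5 per hour

7.5 per hour


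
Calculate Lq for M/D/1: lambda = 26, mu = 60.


M/D/1: Lq = rho^2 / (2*(1-rho)) where rho = 26/60; Lq = 0.17

0.17


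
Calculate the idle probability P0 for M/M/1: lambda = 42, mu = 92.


P0 = 1 - rho = 1 - 42/92 = 0.5435

0.5435


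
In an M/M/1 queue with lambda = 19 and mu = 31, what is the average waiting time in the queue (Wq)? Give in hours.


rho = 19/31; Wq = rho/(mu - lambda) = 0.0511 hours

0.0511 hours


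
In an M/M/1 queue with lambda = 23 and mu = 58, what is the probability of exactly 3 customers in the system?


rho = 23/58; P(n) = (1-rho)*rho^n = (1-23/58)*(23/58)^3 = 0.0376

0.0376


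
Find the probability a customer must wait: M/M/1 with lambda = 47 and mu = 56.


P(wait) = rho = lambda/mu = 47/56 = 0.8393

0.8393


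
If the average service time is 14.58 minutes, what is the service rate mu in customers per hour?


mu = 60 / avg_service_time = 60 / 14.58 = 4.12 per hour

4.12 per hour


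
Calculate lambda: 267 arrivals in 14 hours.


lambda = total arrivals / time = 267 / 14 = 19.07 per hour

19.07 per hour


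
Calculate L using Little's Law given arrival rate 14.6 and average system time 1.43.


L = lambda * W = 14.6 * 1.43 = 20.88

20.88


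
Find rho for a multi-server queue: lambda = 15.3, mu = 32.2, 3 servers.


rho = lambda / (c * mu) = 15.3 / (3 * 32.2) = 0.1584

0.1584


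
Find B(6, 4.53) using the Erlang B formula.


B(N,A) = (A^N/N!) / sum(A^k/k!, k=0..N) with N=6, A=4.53 = 0.1564

0.1564


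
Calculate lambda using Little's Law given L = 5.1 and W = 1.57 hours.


lambda = L / W = 5.1 / 1.57 = 3.25 per hour

3.25 per hour


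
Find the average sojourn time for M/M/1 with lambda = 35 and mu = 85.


W = 1/(mu - lambda) = 1/(85 - 35) = 0.02 hours

0.02 hours


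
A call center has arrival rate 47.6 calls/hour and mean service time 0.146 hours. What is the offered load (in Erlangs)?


Offered load a = lambda * E[S] = 47.6 * 0.146 = 6.95 Erlangs

6.95 Erlangs


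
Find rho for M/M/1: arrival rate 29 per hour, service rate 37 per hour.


rho = lambda/mu = 29/37 = 0.7838

0.7838


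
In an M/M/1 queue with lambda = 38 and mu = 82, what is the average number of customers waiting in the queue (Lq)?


rho = 38/82; Lq = rho^2/(1-rho) = 0.4

0.4


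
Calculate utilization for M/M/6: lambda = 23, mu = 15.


rho = lambda/(c*mu) = 23/(6*15) = 0.2556

0.2556


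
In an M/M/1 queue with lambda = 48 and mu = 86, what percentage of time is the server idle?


Idle fraction = (1 - rho) * 100 = (1 - 48/86) * 100 = 44.2%

44.2%


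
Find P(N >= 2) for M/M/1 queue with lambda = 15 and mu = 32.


P(N >= 2) = rho^2 = (15/32)^2 = 0.2197

0.2197


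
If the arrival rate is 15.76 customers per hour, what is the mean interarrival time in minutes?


Mean interarrival time = 60/lambda = 60/15.76 = 3.81 minutes

3.81 minutes


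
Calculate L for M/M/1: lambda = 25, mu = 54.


rho = 25/54; L = rho/(1-rho) = 0.86

0.86


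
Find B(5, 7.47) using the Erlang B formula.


B(N,A) = (A^N/N!) / sum(A^k/k!, k=0..N) with N=5, A=7.47 = 0.4514

0.4514


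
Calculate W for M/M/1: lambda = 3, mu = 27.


W = 1/(mu - lambda) = 1/(27 - 3) = 0.0417 hours

0.0417 hours


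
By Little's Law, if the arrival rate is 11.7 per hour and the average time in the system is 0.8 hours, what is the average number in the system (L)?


L = lambda * W = 11.7 * 0.8 = 9.36

9.36


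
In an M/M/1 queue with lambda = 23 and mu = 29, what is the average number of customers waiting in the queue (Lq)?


rho = 23/29; Lq = rho^2/(1-rho) = 3.04

3.04


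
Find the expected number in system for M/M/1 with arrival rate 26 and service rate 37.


rho = 26/37; L = rho/(1-rho) = 2.36

2.36


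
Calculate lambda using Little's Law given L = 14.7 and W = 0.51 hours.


lambda = L / W = 14.7 / 0.51 = 28.82 per hour

28.82 per hour


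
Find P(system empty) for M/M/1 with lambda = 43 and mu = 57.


P0 = 1 - rho = 1 - 43/57 = 0.2456

0.2456


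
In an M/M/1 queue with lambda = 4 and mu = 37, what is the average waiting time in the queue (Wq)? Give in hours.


rho = 4/37; Wq = rho/(mu - lambda) = 0.0033 hours

0.0033 hours


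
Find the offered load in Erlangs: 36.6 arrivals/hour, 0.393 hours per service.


Offered load a = lambda * E[S] = 36.6 * 0.393 = 14.38 Erlangs

14.38 Erlangs


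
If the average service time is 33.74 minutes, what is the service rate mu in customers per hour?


mu = 60 / avg_service_time = 60 / 33.74 = 1.78 per hour

1.78 per hour


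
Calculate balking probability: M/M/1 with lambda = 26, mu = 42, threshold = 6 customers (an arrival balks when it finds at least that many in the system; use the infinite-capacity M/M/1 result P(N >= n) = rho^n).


P(N >= 6) = rho^6 = (26/42)^6 = 0.0563

0.0563


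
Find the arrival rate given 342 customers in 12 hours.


lambda = total arrivals / time = 342 / 12 = 28.5 per hour

28.5 per hour


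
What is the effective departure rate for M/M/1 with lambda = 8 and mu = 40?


For a stable queue (lambda < mu), throughput = lambda = 8 per hour

8 per hour


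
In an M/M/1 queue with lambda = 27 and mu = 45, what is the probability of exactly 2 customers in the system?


rho = 27/45; P(n) = (1-rho)*rho^n = (1-27/45)*(27/45)^2 = 0.144

0.144


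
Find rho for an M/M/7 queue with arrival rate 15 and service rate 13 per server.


rho = lambda/(c*mu) = 15/(7*13) = 0.1648

0.1648


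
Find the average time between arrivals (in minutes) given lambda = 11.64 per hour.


Mean interarrival time = 60/lambda = 60/11.64 = 5.15 minutes

5.15 minutes


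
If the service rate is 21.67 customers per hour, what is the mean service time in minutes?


Mean service time = 60/mu = 60/21.67 = 2.77 minutes

2.77 minutes


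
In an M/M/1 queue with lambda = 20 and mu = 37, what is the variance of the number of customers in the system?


rho = 20/37; Var(N) = rho/(1-rho)^2 = 2.56

2.56


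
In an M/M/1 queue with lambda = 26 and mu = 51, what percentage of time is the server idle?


Idle fraction = (1 - rho) * 100 = (1 - 26/51) * 100 = 49.0%

49.0%


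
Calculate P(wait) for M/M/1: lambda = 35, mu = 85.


P(wait) = rho = lambda/mu = 35/85 = 0.4118

0.4118


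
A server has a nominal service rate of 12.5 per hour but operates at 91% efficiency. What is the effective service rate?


Effective rate = mu * efficiency = 12.5 * 0.91 = 11.38 per hour

11.38 per hour


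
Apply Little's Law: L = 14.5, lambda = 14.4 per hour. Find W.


W = L / lambda = 14.5 / 14.4 = 1.0069 hours

1.0069 hours


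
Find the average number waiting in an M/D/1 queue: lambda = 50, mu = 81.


M/D/1: Lq = rho^2 / (2*(1-rho)) where rho = 50/81; Lq = 0.5

0.5


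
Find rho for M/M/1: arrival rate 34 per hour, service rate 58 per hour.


rho = lambda/mu = 34/58 = 0.5862

0.5862


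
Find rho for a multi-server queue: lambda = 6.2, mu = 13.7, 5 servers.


rho = lambda / (c * mu) = 6.2 / (5 * 13.7) = 0.0905

0.0905


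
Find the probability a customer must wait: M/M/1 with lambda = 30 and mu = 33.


P(wait) = rho = lambda/mu = 30/33 = 0.9091

0.9091


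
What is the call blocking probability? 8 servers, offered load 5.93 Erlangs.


B(N,A) = (A^N/N!) / sum(A^k/k!, k=0..N) with N=8, A=5.93 = 0.118

0.118


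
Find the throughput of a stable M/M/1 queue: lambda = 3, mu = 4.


For a stable queue (lambda < mu), throughput = lambda = 3 per hour

3 per hour


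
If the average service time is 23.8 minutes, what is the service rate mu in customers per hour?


mu = 60 / avg_service_time = 60 / 23.8 = 2.52 per hour

2.52 per hour


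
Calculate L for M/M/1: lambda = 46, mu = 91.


rho = 46/91; L = rho/(1-rho) = 1.02

1.02


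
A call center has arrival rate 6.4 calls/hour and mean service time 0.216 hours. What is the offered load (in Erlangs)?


Offered load a = lambda * E[S] = 6.4 * 0.216 = 1.38 Erlangs

1.38 Erlangs


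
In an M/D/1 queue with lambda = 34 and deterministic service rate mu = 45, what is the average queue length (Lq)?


M/D/1: Lq = rho^2 / (2*(1-rho)) where rho = 34/45; Lq = 1.17

1.17


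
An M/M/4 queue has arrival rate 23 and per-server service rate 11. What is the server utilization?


rho = lambda/(c*mu) = 23/(4*11) = 0.5227

0.5227


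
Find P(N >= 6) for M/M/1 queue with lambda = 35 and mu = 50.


P(N >= 6) = rho^6 = (35/50)^6 = 0.1176

0.1176


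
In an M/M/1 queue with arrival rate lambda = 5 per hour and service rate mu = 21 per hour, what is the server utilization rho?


rho = lambda/mu = 5/21 = 0.2381

0.2381


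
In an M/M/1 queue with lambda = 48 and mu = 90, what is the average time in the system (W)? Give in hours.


W = 1/(mu - lambda) = 1/(90 - 48) = 0.0238 hours

0.0238 hours


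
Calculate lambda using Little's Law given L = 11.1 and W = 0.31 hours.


lambda = L / W = 11.1 / 0.31 = 35.81 per hour

35.81 per hour


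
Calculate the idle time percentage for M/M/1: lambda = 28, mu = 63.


Idle fraction = (1 - rho) * 100 = (1 - 28/63) * 100 = 55.6%

55.6%


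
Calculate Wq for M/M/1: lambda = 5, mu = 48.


rho = 5/48; Wq = rho/(mu - lambda) = 0.0024 hours

0.0024 hours


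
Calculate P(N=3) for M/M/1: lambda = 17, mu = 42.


rho = 17/42; P(n) = (1-rho)*rho^n = (1-17/42)*(17/42)^3 = 0.0395

0.0395


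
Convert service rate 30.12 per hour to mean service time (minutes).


Mean service time = 60/mu = 60/30.12 = 1.99 minutes

1.99 minutes


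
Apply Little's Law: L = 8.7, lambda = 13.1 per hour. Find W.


W = L / lambda = 8.7 / 13.1 = 0.6641 hours

0.6641 hours


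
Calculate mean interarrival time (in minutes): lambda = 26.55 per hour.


Mean interarrival time = 60/lambda = 60/26.55 = 2.26 minutes

2.26 minutes


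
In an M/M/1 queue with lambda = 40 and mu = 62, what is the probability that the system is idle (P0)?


P0 = 1 - rho = 1 - 40/62 = 0.3548

0.3548


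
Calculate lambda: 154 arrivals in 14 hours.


lambda = total arrivals / time = 154 / 14 = 11.0 per hour

11.0 per hour


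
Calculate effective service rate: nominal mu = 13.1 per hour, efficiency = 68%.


Effective rate = mu * efficiency = 13.1 * 0.68 = 8.91 per hour

8.91 per hour


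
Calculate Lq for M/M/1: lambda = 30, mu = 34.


rho = 30/34; Lq = rho^2/(1-rho) = 6.62

6.62


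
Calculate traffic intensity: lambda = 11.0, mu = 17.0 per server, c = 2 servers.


rho = lambda / (c * mu) = 11.0 / (2 * 17.0) = 0.3235

0.3235


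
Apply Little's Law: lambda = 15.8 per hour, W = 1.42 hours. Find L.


L = lambda * W = 15.8 * 1.42 = 22.44

22.44


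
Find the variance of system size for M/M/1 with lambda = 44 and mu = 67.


rho = 44/67; Var(N) = rho/(1-rho)^2 = 5.57

5.57


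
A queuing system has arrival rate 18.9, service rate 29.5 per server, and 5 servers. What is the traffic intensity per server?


rho = lambda / (c * mu) = 18.9 / (5 * 29.5) = 0.1281

0.1281


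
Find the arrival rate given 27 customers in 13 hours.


lambda = total arrivals / time = 27 / 13 = 2.08 per hour

2.08 per hour


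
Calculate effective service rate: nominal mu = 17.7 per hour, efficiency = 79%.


Effective rate = mu * efficiency = 17.7 * 0.79 = 13.98 per hour

13.98 per hour


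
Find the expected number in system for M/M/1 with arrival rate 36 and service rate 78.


rho = 36/78; L = rho/(1-rho) = 0.86

0.86


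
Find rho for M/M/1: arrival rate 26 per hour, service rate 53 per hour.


rho = lambda/mu = 26/53 = 0.4906

0.4906


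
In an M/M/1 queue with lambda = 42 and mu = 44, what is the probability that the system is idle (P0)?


P0 = 1 - rho = 1 - 42/44 = 0.0455

0.0455


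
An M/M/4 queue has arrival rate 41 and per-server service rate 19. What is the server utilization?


rho = lambda/(c*mu) = 41/(4*19) = 0.5395

0.5395


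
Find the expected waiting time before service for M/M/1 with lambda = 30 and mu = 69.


rho = 30/69; Wq = rho/(mu - lambda) = 0.0111 hours

0.0111 hours


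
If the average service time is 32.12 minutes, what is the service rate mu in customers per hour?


mu = 60 / avg_service_time = 60 / 32.12 = 1.87 per hour

1.87 per hour


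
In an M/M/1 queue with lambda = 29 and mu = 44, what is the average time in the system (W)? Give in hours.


W = 1/(mu - lambda) = 1/(44 - 29) = 0.0667 hours

0.0667 hours


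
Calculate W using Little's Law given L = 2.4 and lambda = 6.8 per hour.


W = L / lambda = 2.4 / 6.8 = 0.3529 hours

0.3529 hours


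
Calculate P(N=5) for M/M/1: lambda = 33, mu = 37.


rho = 33/37; P(n) = (1-rho)*rho^n = (1-33/37)*(33/37)^5 = 0.061

0.061


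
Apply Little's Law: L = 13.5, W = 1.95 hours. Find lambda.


lambda = L / W = 13.5 / 1.95 = 6.92 per hour

6.92 per hour


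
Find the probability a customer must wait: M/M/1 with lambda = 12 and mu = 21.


P(wait) = rho = lambda/mu = 12/21 = 0.5714

0.5714


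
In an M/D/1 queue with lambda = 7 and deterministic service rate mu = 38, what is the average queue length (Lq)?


M/D/1: Lq = rho^2 / (2*(1-rho)) where rho = 7/38; Lq = 0.02

0.02


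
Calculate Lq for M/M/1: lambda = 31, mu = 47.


rho = 31/47; Lq = rho^2/(1-rho) = 1.28

1.28


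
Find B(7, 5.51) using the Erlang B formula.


B(N,A) = (A^N/N!) / sum(A^k/k!, k=0..N) with N=7, A=5.51 = 0.1532

0.1532


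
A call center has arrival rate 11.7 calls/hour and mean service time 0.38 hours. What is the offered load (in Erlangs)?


Offered load a = lambda * E[S] = 11.7 * 0.38 = 4.45 Erlangs

4.45 Erlangs


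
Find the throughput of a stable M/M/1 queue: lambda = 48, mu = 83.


For a stable queue (lambda < mu), throughput = lambda = 48 per hour

48 per hour


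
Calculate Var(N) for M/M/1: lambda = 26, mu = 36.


rho = 26/36; Var(N) = rho/(1-rho)^2 = 9.36

9.36


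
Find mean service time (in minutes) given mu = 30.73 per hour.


Mean service time = 60/mu = 60/30.73 = 1.95 minutes

1.95 minutes


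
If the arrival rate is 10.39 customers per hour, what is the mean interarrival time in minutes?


Mean interarrival time = 60/lambda = 60/10.39 = 5.77 minutes

5.77 minutes


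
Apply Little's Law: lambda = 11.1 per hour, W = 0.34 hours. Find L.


L = lambda * W = 11.1 * 0.34 = 3.77

3.77


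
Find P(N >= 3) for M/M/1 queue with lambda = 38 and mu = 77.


P(N >= 3) = rho^3 = (38/77)^3 = 0.1202

0.1202


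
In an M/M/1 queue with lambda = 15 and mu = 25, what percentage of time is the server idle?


Idle fraction = (1 - rho) * 100 = (1 - 15/25) * 100 = 40.0%

40.0%
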